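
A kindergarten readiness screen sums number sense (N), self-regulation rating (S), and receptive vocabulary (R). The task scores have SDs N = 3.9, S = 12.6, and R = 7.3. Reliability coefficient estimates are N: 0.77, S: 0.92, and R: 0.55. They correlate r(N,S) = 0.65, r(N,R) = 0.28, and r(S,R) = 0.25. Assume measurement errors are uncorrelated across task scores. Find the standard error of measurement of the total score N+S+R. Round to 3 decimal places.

Var(total) = 227.26 + 125.815 = 353.075.
True-score variance = 187.08 + 125.815 = 312.896, so reliability = 0.8862.
Error variance = 353.075 − 312.896 = 40.1796; SEM = √40.1796 = 6.339.

6.339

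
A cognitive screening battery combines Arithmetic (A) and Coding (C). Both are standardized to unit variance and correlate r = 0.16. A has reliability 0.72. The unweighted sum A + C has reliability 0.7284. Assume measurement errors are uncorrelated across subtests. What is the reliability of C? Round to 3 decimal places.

0.650

Var(A+C) = 2 + 2·0.16 = 2.320.
True-score variance = ρ_A + ρ_C + 2·0.16, so 0.7284 = (0.72 + ρ_C + 0.32) / 2.320.
ρ_C = 0.7284·2.320 − 0.72 − 0.32 = 0.650.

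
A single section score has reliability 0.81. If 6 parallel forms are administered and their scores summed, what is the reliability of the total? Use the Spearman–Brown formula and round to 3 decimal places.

0.962

ρ_k = kρ / (1 + (k−1)ρ) = 6·0.81 / (1 + 5·0.81) = 4.860 / 5.050 = 0.962.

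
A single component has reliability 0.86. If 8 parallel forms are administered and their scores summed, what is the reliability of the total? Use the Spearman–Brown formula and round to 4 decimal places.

0.9801

ρ_k = kρ / (1 + (k−1)ρ) = 8·0.86 / (1 + 7·0.86) = 6.880 / 7.020 = 0.9801.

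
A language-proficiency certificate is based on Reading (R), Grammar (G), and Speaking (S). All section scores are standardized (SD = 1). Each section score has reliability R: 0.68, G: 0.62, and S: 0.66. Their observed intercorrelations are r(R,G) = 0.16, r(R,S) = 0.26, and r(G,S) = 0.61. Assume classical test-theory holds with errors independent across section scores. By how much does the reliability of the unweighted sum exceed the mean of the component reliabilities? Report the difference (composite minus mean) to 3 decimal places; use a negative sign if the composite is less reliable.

Var(sum) = 3 + 2.06 = 5.06; true-score variance = 1.96 + 2.06 = 4.02; composite reliability = 0.7945.
Mean component reliability = 0.6533.
Difference = 0.7945 − 0.6533 = 0.141.

0.141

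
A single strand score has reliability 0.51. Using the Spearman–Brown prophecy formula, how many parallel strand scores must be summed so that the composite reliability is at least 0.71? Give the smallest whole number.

3

k ≥ ρ*(1−ρ₁)/(ρ₁(1−ρ*)) = 0.71·0.49 / (0.51·0.29) = 2.352.
Smallest integer k = 3.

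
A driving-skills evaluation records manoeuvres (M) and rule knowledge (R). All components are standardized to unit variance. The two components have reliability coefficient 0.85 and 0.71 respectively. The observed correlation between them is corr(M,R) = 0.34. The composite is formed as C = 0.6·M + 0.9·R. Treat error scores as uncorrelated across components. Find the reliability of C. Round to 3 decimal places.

Var(C) = 0.6² + 0.9² + 2·[0.54·0.34] = 1.17 + 0.3672 = 1.5372.
Because errors are independent across components, Cov(Tᵢ,Tⱼ) = Cov(Xᵢ,Xⱼ); the off-diagonal part of the true-score variance is the same as above.
True-score variance = [0.6²·0.85 + 0.9²·0.71] + 0.3672 = 0.8811 + 0.3672 = 1.2483.
Reliability = 1.2483 / 1.5372 = 0.812.

0.812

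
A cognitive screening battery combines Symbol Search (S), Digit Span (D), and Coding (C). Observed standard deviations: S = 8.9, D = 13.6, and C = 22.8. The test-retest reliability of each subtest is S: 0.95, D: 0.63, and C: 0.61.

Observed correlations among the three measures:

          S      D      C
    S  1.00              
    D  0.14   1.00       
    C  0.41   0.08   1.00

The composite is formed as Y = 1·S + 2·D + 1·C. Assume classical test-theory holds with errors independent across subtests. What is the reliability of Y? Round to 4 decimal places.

Var(Y) = 8.9² + 2²·13.6² + 22.8² + 2·[2·8.9·13.6·0.14 + 8.9·22.8·0.41 + 2·13.6·22.8·0.08] = 1338.89 + 333.402 = 1672.29.
Under uncorrelated errors the observed covariances equal the true-score covariances, so only the own-variance terms attenuate.
True-score variance = [8.9²·0.95 + 2²·13.6²·0.63 + 22.8²·0.61] + 333.402 = 858.451 + 333.402 = 1191.85.
Reliability = 1191.85 / 1672.29 = 0.7127.

0.7127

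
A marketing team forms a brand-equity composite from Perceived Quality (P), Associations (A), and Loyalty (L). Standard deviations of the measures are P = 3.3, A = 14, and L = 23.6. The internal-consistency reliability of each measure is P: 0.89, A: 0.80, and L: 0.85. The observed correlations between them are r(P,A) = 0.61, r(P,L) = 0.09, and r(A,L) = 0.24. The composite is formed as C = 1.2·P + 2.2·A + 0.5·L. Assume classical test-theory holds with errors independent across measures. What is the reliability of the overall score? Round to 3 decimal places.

Var(C) = 1.2²·3.3² + 2.2²·14² + 0.5²·23.6² + 2·[2.64·3.3·14·0.61 + 0.6·3.3·23.6·0.09 + 1.1·14·23.6·0.24] = 1103.56 + 331.663 = 1435.22.
With uncorrelated errors the cross-covariances are all true-score covariance, so they carry over unchanged; only the diagonal terms shrink to ρᵢσᵢ².
True-score variance = [1.2²·3.3²·0.89 + 2.2²·14²·0.80 + 0.5²·23.6²·0.85] + 331.663 = 891.223 + 331.663 = 1222.89.
Reliability = 1222.89 / 1435.22 = 0.852.

0.852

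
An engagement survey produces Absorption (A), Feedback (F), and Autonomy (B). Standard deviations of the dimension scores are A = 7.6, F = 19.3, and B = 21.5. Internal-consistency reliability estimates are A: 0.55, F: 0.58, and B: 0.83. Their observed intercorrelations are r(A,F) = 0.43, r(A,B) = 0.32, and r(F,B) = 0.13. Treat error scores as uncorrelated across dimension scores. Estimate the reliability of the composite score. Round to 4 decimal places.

0.7880

Var(A+F+B) = 7.6² + 19.3² + 21.5² + 2·[7.6·19.3·0.43 + 7.6·21.5·0.32 + 19.3·21.5·0.13] = 892.5 + 338.608 = 1231.11.
Under uncorrelated errors the observed covariances equal the true-score covariances, so only the own-variance terms attenuate.
True-score variance = [7.6²·0.55 + 19.3²·0.58 + 21.5²·0.83] + 338.608 = 631.48 + 338.608 = 970.087.
Reliability = 970.087 / 1231.11 = 0.7880.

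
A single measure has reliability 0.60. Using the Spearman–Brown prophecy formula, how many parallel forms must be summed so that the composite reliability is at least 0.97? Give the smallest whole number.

k ≥ ρ*(1−ρ₁)/(ρ₁(1−ρ*)) = 0.97·0.40 / (0.60·0.03) = 21.556.
Smallest integer k = 22.

22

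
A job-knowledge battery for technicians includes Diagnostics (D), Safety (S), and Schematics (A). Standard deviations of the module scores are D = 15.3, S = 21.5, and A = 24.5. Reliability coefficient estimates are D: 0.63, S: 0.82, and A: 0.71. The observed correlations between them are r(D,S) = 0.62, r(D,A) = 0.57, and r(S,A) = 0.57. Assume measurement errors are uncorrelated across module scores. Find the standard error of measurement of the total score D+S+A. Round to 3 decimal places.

18.544

Var(total) = 1296.59 + 1435.72 = 2732.31.
True-score variance = 952.699 + 1435.72 = 2388.42, so reliability = 0.8741.
Error variance = 2732.31 − 2388.42 = 343.891; SEM = √343.891 = 18.544.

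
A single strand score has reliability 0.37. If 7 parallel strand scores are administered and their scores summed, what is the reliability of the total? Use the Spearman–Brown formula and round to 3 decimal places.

ρ_k = kρ / (1 + (k−1)ρ) = 7·0.37 / (1 + 6·0.37) = 2.590 / 3.220 = 0.804.

0.804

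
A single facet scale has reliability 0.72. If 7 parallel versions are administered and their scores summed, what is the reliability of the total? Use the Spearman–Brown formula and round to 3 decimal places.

0.947

ρ_k = kρ / (1 + (k−1)ρ) = 7·0.72 / (1 + 6·0.72) = 5.040 / 5.320 = 0.947.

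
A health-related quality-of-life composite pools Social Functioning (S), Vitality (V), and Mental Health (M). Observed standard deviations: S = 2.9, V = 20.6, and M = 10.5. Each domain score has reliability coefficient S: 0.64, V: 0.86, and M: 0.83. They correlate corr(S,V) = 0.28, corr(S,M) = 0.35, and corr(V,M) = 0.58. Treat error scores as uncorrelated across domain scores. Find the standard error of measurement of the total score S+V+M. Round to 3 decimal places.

9.010

Var(total) = 543.02 + 305.677 = 848.697.
True-score variance = 461.84 + 305.677 = 767.517, so reliability = 0.9043.
Error variance = 848.697 − 767.517 = 81.1805; SEM = √81.1805 = 9.010.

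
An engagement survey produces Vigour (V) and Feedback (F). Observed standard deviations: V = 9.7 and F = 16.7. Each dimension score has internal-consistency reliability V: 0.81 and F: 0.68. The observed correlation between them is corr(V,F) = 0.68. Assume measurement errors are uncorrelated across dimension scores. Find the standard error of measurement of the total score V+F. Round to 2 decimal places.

10.35

Var(total) = 372.98 + 220.306 = 593.286.
True-score variance = 265.858 + 220.306 = 486.165, so reliability = 0.8194.
Error variance = 593.286 − 486.165 = 107.122; SEM = √107.122 = 10.35.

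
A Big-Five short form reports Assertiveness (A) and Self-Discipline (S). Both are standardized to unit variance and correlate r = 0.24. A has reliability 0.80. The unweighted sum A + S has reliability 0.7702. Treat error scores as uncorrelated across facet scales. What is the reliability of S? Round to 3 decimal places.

0.630

Var(A+S) = 2 + 2·0.24 = 2.480.
True-score variance = ρ_A + ρ_S + 2·0.24, so 0.7702 = (0.80 + ρ_S + 0.48) / 2.480.
ρ_S = 0.7702·2.480 − 0.80 − 0.48 = 0.630.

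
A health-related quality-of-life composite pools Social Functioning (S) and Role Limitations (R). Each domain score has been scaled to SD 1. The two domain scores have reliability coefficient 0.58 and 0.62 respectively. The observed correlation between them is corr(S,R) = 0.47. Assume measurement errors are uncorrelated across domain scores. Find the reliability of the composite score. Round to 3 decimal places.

0.728

Var(S+R) = 2 + 2·[0.47] = 2 + 0.94 = 2.94.
Because errors are independent across components, Cov(Tᵢ,Tⱼ) = Cov(Xᵢ,Xⱼ); the off-diagonal part of the true-score variance is the same as above.
True-score variance = [0.58 + 0.62] + 0.94 = 1.2 + 0.94 = 2.14.
Reliability = 2.14 / 2.94 = 0.728.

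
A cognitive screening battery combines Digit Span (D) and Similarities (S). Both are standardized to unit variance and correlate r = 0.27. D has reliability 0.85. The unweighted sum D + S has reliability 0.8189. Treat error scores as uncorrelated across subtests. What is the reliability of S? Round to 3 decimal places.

0.690

Var(D+S) = 2 + 2·0.27 = 2.540.
True-score variance = ρ_D + ρ_S + 2·0.27, so 0.8189 = (0.85 + ρ_S + 0.54) / 2.540.
ρ_S = 0.8189·2.540 − 0.85 − 0.54 = 0.690.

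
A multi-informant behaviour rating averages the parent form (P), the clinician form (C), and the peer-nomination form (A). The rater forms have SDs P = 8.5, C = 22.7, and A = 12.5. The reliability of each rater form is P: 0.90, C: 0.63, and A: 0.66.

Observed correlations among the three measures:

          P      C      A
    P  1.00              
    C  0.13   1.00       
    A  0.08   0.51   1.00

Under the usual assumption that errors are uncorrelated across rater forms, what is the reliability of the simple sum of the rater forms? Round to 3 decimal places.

0.772

Var(P+C+A) = 8.5² + 22.7² + 12.5² + 2·[8.5·22.7·0.13 + 8.5·12.5·0.08 + 22.7·12.5·0.51] = 743.79 + 356.592 = 1100.38.
Under uncorrelated errors the observed covariances equal the true-score covariances, so only the own-variance terms attenuate.
True-score variance = [8.5²·0.90 + 22.7²·0.63 + 12.5²·0.66] + 356.592 = 492.783 + 356.592 = 849.375.
Reliability = 849.375 / 1100.38 = 0.772.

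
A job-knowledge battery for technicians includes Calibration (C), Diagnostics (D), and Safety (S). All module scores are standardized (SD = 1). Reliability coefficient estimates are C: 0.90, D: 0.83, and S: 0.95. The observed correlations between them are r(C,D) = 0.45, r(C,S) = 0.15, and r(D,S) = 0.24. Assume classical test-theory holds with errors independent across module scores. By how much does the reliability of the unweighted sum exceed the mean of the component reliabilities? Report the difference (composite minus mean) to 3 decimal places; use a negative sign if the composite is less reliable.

Var(sum) = 3 + 1.68 = 4.68; true-score variance = 2.68 + 1.68 = 4.36; composite reliability = 0.9316.
Mean component reliability = 0.8933.
Difference = 0.9316 − 0.8933 = 0.038.

0.038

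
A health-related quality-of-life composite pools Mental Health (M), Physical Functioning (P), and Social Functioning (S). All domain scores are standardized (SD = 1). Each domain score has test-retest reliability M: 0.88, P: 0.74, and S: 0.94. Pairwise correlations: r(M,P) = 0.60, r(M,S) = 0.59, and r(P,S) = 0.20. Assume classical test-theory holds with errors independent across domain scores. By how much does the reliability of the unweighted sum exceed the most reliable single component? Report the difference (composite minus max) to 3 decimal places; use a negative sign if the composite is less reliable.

-0.016

Var(sum) = 3 + 2.78 = 5.78; true-score variance = 2.56 + 2.78 = 5.34; composite reliability = 0.9239.
Max component reliability = 0.9400.
Difference = 0.9239 − 0.9400 = -0.016.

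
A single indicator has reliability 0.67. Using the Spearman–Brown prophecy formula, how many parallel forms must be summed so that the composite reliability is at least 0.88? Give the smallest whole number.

4

k ≥ ρ*(1−ρ₁)/(ρ₁(1−ρ*)) = 0.88·0.33 / (0.67·0.12) = 3.612.
Smallest integer k = 4.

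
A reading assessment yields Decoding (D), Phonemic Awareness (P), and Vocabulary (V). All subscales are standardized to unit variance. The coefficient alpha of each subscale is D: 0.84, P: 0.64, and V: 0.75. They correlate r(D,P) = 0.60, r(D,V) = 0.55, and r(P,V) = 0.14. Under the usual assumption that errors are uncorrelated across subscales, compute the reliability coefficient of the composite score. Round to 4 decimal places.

Var(D+P+V) = 3 + 2·[0.60 + 0.55 + 0.14] = 3 + 2.58 = 5.58.
With uncorrelated errors the cross-covariances are all true-score covariance, so they carry over unchanged; only the diagonal terms shrink to ρᵢσᵢ².
True-score variance = [0.84 + 0.64 + 0.75] + 2.58 = 2.23 + 2.58 = 4.81.
Reliability = 4.81 / 5.58 = 0.8620.

0.8620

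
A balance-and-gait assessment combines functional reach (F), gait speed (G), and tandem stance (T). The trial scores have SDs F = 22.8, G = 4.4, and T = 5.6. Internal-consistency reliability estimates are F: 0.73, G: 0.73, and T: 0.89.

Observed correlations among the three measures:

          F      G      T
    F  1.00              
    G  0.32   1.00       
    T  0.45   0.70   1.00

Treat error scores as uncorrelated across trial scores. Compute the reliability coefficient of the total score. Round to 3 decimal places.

Var(F+G+T) = 22.8² + 4.4² + 5.6² + 2·[22.8·4.4·0.32 + 22.8·5.6·0.45 + 4.4·5.6·0.70] = 570.56 + 213.613 = 784.173.
Under uncorrelated errors the observed covariances equal the true-score covariances, so only the own-variance terms attenuate.
True-score variance = [22.8²·0.73 + 4.4²·0.73 + 5.6²·0.89] + 213.613 = 421.526 + 213.613 = 635.139.
Reliability = 635.139 / 784.173 = 0.810.

0.810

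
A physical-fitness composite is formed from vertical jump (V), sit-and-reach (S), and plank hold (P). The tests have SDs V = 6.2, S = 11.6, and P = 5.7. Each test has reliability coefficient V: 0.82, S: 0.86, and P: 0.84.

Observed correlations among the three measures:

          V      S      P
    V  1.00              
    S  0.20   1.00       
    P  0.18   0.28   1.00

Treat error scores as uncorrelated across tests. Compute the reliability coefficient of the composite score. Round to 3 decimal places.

0.891

Var(V+S+P) = 6.2² + 11.6² + 5.7² + 2·[6.2·11.6·0.20 + 6.2·5.7·0.18 + 11.6·5.7·0.28] = 205.49 + 78.5176 = 284.008.
With uncorrelated errors the cross-covariances are all true-score covariance, so they carry over unchanged; only the diagonal terms shrink to ρᵢσᵢ².
True-score variance = [6.2²·0.82 + 11.6²·0.86 + 5.7²·0.84] + 78.5176 = 174.534 + 78.5176 = 253.052.
Reliability = 253.052 / 284.008 = 0.891.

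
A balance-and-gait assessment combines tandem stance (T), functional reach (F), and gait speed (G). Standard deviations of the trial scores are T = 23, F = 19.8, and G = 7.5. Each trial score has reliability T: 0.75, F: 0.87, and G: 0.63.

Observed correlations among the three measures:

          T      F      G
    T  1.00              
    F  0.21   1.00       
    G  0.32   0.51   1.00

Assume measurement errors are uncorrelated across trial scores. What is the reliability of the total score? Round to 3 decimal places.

0.857

Var(T+F+G) = 23² + 19.8² + 7.5² + 2·[23·19.8·0.21 + 23·7.5·0.32 + 19.8·7.5·0.51] = 977.29 + 453.138 = 1430.43.
With uncorrelated errors the cross-covariances are all true-score covariance, so they carry over unchanged; only the diagonal terms shrink to ρᵢσᵢ².
True-score variance = [23²·0.75 + 19.8²·0.87 + 7.5²·0.63] + 453.138 = 773.262 + 453.138 = 1226.4.
Reliability = 1226.4 / 1430.43 = 0.857.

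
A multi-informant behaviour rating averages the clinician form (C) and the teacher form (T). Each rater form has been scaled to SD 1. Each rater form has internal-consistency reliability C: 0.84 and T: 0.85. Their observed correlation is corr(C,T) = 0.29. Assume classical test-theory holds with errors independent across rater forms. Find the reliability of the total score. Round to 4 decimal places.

0.8798

Var(C+T) = 2 + 2·[0.29] = 2 + 0.58 = 2.58.
Under uncorrelated errors the observed covariances equal the true-score covariances, so only the own-variance terms attenuate.
True-score variance = [0.84 + 0.85] + 0.58 = 1.69 + 0.58 = 2.27.
Reliability = 2.27 / 2.58 = 0.8798.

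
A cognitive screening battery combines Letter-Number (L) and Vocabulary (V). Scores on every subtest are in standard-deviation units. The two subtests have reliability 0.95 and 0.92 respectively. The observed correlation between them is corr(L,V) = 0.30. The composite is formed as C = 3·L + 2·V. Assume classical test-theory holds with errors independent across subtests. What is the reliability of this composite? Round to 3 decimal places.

Var(C) = 3² + 2² + 2·[6·0.30] = 13 + 3.6 = 16.6.
With uncorrelated errors the cross-covariances are all true-score covariance, so they carry over unchanged; only the diagonal terms shrink to ρᵢσᵢ².
True-score variance = [3²·0.95 + 2²·0.92] + 3.6 = 12.23 + 3.6 = 15.83.
Reliability = 15.83 / 16.6 = 0.954.

0.954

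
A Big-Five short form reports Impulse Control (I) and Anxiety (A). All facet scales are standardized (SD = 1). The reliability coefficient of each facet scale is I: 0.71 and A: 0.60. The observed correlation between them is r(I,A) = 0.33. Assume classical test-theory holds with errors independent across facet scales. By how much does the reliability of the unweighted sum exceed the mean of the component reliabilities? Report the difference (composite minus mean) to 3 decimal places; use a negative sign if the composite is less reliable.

0.086

Var(sum) = 2 + 0.66 = 2.66; true-score variance = 1.31 + 0.66 = 1.97; composite reliability = 0.7406.
Mean component reliability = 0.6550.
Difference = 0.7406 − 0.6550 = 0.086.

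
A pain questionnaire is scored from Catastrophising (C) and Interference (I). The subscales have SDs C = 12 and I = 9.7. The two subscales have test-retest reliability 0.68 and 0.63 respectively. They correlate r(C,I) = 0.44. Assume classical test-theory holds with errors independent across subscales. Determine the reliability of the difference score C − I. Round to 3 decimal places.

Var(C−I) = 12² + 9.7² − 2·12·9.7·0.44 = 238.09 − 102.432 = 135.658.
Under uncorrelated errors the observed covariances equal the true-score covariances, so only the own-variance terms attenuate.
True-score variance = [12²·0.68 + 9.7²·0.63] − 102.432 = 157.197 − 102.432 = 54.7647.
Reliability = 54.7647 / 135.658 = 0.404.

0.404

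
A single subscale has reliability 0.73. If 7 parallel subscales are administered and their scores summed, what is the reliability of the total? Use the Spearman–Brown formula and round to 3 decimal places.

0.950

ρ_k = kρ / (1 + (k−1)ρ) = 7·0.73 / (1 + 6·0.73) = 5.110 / 5.380 = 0.950.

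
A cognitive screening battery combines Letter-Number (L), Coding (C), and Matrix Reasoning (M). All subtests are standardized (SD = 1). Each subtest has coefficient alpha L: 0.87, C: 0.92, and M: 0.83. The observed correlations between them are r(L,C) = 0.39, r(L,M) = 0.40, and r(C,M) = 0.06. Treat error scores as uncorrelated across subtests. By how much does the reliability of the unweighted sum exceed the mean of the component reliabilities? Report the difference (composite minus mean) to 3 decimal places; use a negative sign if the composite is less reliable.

Var(sum) = 3 + 1.7 = 4.7; true-score variance = 2.62 + 1.7 = 4.32; composite reliability = 0.9191.
Mean component reliability = 0.8733.
Difference = 0.9191 − 0.8733 = 0.046.

0.046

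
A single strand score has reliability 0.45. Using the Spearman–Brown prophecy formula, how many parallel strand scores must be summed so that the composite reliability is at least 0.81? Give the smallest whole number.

k ≥ ρ*(1−ρ₁)/(ρ₁(1−ρ*)) = 0.81·0.55 / (0.45·0.19) = 5.211.
Smallest integer k = 6.

6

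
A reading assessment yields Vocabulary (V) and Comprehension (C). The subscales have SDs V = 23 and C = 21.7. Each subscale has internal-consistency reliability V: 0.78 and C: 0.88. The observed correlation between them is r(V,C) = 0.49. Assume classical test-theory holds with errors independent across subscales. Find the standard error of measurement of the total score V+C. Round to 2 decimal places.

13.15

Var(total) = 999.89 + 489.118 = 1489.01.
True-score variance = 827.003 + 489.118 = 1316.12, so reliability = 0.8839.
Error variance = 1489.01 − 1316.12 = 172.887; SEM = √172.887 = 13.15.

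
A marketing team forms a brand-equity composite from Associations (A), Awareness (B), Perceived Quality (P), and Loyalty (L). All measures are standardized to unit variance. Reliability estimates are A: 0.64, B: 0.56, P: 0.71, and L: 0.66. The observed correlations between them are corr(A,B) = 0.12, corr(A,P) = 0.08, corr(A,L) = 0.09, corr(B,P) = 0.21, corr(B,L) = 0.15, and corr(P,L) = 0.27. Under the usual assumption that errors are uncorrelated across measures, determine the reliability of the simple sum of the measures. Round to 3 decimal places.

0.755

Var(A+B+P+L) = 4 + 2·[0.12 + 0.08 + 0.09 + 0.21 + 0.15 + 0.27] = 4 + 1.84 = 5.84.
Under uncorrelated errors the observed covariances equal the true-score covariances, so only the own-variance terms attenuate.
True-score variance = [0.64 + 0.56 + 0.71 + 0.66] + 1.84 = 2.57 + 1.84 = 4.41.
Reliability = 4.41 / 5.84 = 0.755.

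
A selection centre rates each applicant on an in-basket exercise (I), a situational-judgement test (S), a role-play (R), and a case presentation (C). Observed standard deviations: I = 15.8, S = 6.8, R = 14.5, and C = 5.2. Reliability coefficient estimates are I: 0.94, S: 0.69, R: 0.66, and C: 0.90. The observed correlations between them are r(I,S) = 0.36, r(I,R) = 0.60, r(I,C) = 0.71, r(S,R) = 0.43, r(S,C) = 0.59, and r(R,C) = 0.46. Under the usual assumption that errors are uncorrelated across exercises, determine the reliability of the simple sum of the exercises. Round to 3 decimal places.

Var(I+S+R+C) = 15.8² + 6.8² + 14.5² + 5.2² + 2·[15.8·6.8·0.36 + 15.8·14.5·0.60 + 15.8·5.2·0.71 + 6.8·14.5·0.43 + 6.8·5.2·0.59 + 14.5·5.2·0.46] = 533.17 + 664.833 = 1198.
Under uncorrelated errors the observed covariances equal the true-score covariances, so only the own-variance terms attenuate.
True-score variance = [15.8²·0.94 + 6.8²·0.69 + 14.5²·0.66 + 5.2²·0.90] + 664.833 = 429.668 + 664.833 = 1094.5.
Reliability = 1094.5 / 1198 = 0.914.

0.914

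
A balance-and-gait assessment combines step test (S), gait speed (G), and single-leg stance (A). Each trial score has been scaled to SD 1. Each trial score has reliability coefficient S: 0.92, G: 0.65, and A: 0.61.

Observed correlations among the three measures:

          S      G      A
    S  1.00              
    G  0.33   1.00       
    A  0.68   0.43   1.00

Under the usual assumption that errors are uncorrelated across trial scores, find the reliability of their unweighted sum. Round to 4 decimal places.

0.8605

Var(S+G+A) = 3 + 2·[0.33 + 0.68 + 0.43] = 3 + 2.88 = 5.88.
Because errors are independent across components, Cov(Tᵢ,Tⱼ) = Cov(Xᵢ,Xⱼ); the off-diagonal part of the true-score variance is the same as above.
True-score variance = [0.92 + 0.65 + 0.61] + 2.88 = 2.18 + 2.88 = 5.06.
Reliability = 5.06 / 5.88 = 0.8605.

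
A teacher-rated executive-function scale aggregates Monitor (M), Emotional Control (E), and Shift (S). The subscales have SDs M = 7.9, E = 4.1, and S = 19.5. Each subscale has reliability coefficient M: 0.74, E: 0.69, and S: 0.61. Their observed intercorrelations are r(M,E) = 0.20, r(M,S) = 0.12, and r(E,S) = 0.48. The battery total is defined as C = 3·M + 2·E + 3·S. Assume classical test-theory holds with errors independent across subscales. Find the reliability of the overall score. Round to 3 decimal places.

0.695

Var(C) = 3²·7.9² + 2²·4.1² + 3²·19.5² + 2·[6·7.9·4.1·0.20 + 9·7.9·19.5·0.12 + 6·4.1·19.5·0.48] = 4051.18 + 870.996 = 4922.18.
With uncorrelated errors the cross-covariances are all true-score covariance, so they carry over unchanged; only the diagonal terms shrink to ρᵢσᵢ².
True-score variance = [3²·7.9²·0.74 + 2²·4.1²·0.69 + 3²·19.5²·0.61] + 870.996 = 2549.62 + 870.996 = 3420.61.
Reliability = 3420.61 / 4922.18 = 0.695.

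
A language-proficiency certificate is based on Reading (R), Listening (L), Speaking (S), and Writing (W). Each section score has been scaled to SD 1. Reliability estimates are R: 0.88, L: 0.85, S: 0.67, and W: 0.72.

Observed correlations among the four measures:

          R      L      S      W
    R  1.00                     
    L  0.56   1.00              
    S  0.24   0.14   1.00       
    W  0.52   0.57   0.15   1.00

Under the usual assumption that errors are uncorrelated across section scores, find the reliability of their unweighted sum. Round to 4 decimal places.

Var(R+L+S+W) = 4 + 2·[0.56 + 0.24 + 0.52 + 0.14 + 0.57 + 0.15] = 4 + 4.36 = 8.36.
With uncorrelated errors the cross-covariances are all true-score covariance, so they carry over unchanged; only the diagonal terms shrink to ρᵢσᵢ².
True-score variance = [0.88 + 0.85 + 0.67 + 0.72] + 4.36 = 3.12 + 4.36 = 7.48.
Reliability = 7.48 / 8.36 = 0.8947.

0.8947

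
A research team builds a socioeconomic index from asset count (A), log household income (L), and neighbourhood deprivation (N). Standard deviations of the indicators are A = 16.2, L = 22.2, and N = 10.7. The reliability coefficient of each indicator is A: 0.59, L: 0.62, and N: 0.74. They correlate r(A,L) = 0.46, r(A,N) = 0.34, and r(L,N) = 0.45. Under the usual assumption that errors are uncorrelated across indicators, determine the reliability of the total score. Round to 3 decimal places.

Var(A+L+N) = 16.2² + 22.2² + 10.7² + 2·[16.2·22.2·0.46 + 16.2·10.7·0.34 + 22.2·10.7·0.45] = 869.77 + 662.526 = 1532.3.
With uncorrelated errors the cross-covariances are all true-score covariance, so they carry over unchanged; only the diagonal terms shrink to ρᵢσᵢ².
True-score variance = [16.2²·0.59 + 22.2²·0.62 + 10.7²·0.74] + 662.526 = 545.123 + 662.526 = 1207.65.
Reliability = 1207.65 / 1532.3 = 0.788.

0.788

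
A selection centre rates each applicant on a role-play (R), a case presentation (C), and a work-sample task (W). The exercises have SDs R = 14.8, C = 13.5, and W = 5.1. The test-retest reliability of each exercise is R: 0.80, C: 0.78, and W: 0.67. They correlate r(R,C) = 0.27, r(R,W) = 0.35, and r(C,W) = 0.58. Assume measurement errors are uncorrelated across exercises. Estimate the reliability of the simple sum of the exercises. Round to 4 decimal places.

Var(R+C+W) = 14.8² + 13.5² + 5.1² + 2·[14.8·13.5·0.27 + 14.8·5.1·0.35 + 13.5·5.1·0.58] = 427.3 + 240.594 = 667.894.
Under uncorrelated errors the observed covariances equal the true-score covariances, so only the own-variance terms attenuate.
True-score variance = [14.8²·0.80 + 13.5²·0.78 + 5.1²·0.67] + 240.594 = 334.814 + 240.594 = 575.408.
Reliability = 575.408 / 667.894 = 0.8615.

0.8615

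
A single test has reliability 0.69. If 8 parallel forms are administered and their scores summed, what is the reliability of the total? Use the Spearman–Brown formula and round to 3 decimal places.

0.947

ρ_k = kρ / (1 + (k−1)ρ) = 8·0.69 / (1 + 7·0.69) = 5.520 / 5.830 = 0.947.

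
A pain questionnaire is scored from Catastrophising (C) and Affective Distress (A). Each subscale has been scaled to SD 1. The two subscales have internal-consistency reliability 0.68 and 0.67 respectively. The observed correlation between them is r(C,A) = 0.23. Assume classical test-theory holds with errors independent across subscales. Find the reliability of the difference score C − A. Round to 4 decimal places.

Var(C−A) = 1 + 1 − 2·0.23 = 2 − 0.46 = 1.54.
Because errors are independent across components, Cov(Tᵢ,Tⱼ) = Cov(Xᵢ,Xⱼ); the off-diagonal part of the true-score variance is the same as above.
True-score variance = [0.68 + 0.67] − 0.46 = 1.35 − 0.46 = 0.89.
Reliability = 0.89 / 1.54 = 0.5779.

0.5779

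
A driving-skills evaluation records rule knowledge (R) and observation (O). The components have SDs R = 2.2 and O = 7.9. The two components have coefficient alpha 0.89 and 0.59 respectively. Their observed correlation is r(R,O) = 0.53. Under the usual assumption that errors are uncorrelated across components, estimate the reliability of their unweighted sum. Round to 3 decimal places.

0.695

Var(R+O) = 2.2² + 7.9² + 2·[2.2·7.9·0.53] = 67.25 + 18.4228 = 85.6728.
Because errors are independent across components, Cov(Tᵢ,Tⱼ) = Cov(Xᵢ,Xⱼ); the off-diagonal part of the true-score variance is the same as above.
True-score variance = [2.2²·0.89 + 7.9²·0.59] + 18.4228 = 41.1295 + 18.4228 = 59.5523.
Reliability = 59.5523 / 85.6728 = 0.695.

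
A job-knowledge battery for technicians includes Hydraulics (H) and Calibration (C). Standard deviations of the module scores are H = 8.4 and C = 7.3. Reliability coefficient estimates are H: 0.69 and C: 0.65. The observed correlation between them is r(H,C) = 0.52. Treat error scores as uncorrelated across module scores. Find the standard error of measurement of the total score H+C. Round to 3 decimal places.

6.366

Var(total) = 123.85 + 63.7728 = 187.623.
True-score variance = 83.3249 + 63.7728 = 147.098, so reliability = 0.7840.
Error variance = 187.623 − 147.098 = 40.5251; SEM = √40.5251 = 6.366.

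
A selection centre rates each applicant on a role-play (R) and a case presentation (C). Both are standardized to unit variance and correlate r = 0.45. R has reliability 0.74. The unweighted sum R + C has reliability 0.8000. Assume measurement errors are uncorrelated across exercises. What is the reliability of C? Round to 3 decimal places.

Var(R+C) = 2 + 2·0.45 = 2.900.
True-score variance = ρ_R + ρ_C + 2·0.45, so 0.8000 = (0.74 + ρ_C + 0.90) / 2.900.
ρ_C = 0.8000·2.900 − 0.74 − 0.90 = 0.680.

0.680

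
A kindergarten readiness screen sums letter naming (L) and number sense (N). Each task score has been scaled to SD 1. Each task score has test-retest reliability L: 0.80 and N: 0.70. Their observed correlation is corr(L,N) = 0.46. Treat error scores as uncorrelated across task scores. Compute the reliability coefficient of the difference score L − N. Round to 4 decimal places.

Var(L−N) = 1 + 1 − 2·0.46 = 2 − 0.92 = 1.08.
Because errors are independent across components, Cov(Tᵢ,Tⱼ) = Cov(Xᵢ,Xⱼ); the off-diagonal part of the true-score variance is the same as above.
True-score variance = [0.80 + 0.70] − 0.92 = 1.5 − 0.92 = 0.58.
Reliability = 0.58 / 1.08 = 0.5370.

0.5370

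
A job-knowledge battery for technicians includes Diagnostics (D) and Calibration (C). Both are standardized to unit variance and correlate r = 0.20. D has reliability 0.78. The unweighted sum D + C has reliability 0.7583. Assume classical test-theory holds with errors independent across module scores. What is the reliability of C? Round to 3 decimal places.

Var(D+C) = 2 + 2·0.20 = 2.400.
True-score variance = ρ_D + ρ_C + 2·0.20, so 0.7583 = (0.78 + ρ_C + 0.40) / 2.400.
ρ_C = 0.7583·2.400 − 0.78 − 0.40 = 0.640.

0.640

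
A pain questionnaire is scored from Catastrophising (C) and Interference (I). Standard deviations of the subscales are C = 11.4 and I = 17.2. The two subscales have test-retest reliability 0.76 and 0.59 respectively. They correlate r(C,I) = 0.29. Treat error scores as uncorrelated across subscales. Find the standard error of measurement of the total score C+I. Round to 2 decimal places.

12.35

Var(total) = 425.8 + 113.726 = 539.526.
True-score variance = 273.315 + 113.726 = 387.042, so reliability = 0.7174.
Error variance = 539.526 − 387.042 = 152.485; SEM = √152.485 = 12.35.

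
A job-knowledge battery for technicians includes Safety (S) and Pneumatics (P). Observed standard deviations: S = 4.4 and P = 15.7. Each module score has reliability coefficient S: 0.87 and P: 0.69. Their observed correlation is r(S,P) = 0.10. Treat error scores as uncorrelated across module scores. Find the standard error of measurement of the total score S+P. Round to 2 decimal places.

8.88

Var(total) = 265.85 + 13.816 = 279.666.
True-score variance = 186.921 + 13.816 = 200.737, so reliability = 0.7178.
Error variance = 279.666 − 200.737 = 78.9287; SEM = √78.9287 = 8.88.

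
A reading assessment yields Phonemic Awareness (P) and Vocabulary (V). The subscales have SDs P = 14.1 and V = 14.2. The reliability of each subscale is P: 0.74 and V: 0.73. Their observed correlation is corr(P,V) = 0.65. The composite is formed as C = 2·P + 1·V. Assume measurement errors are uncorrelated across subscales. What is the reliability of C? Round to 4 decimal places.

Var(C) = 2²·14.1² + 14.2² + 2·[2·14.1·14.2·0.65] = 996.88 + 520.572 = 1517.45.
Because errors are independent across components, Cov(Tᵢ,Tⱼ) = Cov(Xᵢ,Xⱼ); the off-diagonal part of the true-score variance is the same as above.
True-score variance = [2²·14.1²·0.74 + 14.2²·0.73] + 520.572 = 735.675 + 520.572 = 1256.25.
Reliability = 1256.25 / 1517.45 = 0.8279.

0.8279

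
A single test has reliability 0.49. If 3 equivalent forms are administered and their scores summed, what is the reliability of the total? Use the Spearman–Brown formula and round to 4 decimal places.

0.7424

ρ_k = kρ / (1 + (k−1)ρ) = 3·0.49 / (1 + 2·0.49) = 1.470 / 1.980 = 0.7424.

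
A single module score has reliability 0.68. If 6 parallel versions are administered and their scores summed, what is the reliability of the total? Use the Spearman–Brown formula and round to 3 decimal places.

ρ_k = kρ / (1 + (k−1)ρ) = 6·0.68 / (1 + 5·0.68) = 4.080 / 4.400 = 0.927.

0.927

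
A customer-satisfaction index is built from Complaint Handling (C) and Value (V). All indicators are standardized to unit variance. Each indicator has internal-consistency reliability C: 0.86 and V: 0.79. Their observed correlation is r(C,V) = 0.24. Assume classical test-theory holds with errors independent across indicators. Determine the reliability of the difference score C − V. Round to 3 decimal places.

Var(C−V) = 1 + 1 − 2·0.24 = 2 − 0.48 = 1.52.
Under uncorrelated errors the observed covariances equal the true-score covariances, so only the own-variance terms attenuate.
True-score variance = [0.86 + 0.79] − 0.48 = 1.65 − 0.48 = 1.17.
Reliability = 1.17 / 1.52 = 0.770.

0.770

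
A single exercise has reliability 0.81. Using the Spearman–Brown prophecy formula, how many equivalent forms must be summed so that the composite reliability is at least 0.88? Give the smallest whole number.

2

k ≥ ρ*(1−ρ₁)/(ρ₁(1−ρ*)) = 0.88·0.19 / (0.81·0.12) = 1.720.
Smallest integer k = 2.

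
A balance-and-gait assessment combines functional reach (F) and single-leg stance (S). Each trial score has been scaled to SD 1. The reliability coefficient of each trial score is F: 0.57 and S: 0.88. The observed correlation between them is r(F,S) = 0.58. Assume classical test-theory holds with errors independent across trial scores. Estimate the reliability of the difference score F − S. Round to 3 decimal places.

Var(F−S) = 1 + 1 − 2·0.58 = 2 − 1.16 = 0.84.
Under uncorrelated errors the observed covariances equal the true-score covariances, so only the own-variance terms attenuate.
True-score variance = [0.57 + 0.88] − 1.16 = 1.45 − 1.16 = 0.29.
Reliability = 0.29 / 0.84 = 0.345.

0.345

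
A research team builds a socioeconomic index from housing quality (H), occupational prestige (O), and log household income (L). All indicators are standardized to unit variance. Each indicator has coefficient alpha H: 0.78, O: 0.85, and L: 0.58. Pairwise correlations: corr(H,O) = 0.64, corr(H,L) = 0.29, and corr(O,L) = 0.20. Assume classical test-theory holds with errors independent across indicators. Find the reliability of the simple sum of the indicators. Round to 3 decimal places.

Var(H+O+L) = 3 + 2·[0.64 + 0.29 + 0.20] = 3 + 2.26 = 5.26.
With uncorrelated errors the cross-covariances are all true-score covariance, so they carry over unchanged; only the diagonal terms shrink to ρᵢσᵢ².
True-score variance = [0.78 + 0.85 + 0.58] + 2.26 = 2.21 + 2.26 = 4.47.
Reliability = 4.47 / 5.26 = 0.850.

0.850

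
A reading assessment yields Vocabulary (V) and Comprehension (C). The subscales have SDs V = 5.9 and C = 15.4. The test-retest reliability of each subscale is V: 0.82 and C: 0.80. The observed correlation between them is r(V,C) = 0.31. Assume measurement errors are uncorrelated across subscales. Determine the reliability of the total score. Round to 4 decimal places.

Var(V+C) = 5.9² + 15.4² + 2·[5.9·15.4·0.31] = 271.97 + 56.3332 = 328.303.
Because errors are independent across components, Cov(Tᵢ,Tⱼ) = Cov(Xᵢ,Xⱼ); the off-diagonal part of the true-score variance is the same as above.
True-score variance = [5.9²·0.82 + 15.4²·0.80] + 56.3332 = 218.272 + 56.3332 = 274.605.
Reliability = 274.605 / 328.303 = 0.8364.

0.8364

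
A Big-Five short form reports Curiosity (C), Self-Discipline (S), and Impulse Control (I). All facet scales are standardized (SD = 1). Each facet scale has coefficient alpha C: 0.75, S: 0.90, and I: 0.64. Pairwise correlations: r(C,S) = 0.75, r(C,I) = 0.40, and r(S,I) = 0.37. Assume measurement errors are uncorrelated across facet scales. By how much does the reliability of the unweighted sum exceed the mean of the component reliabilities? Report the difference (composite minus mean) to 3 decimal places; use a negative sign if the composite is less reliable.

0.119

Var(sum) = 3 + 3.04 = 6.04; true-score variance = 2.29 + 3.04 = 5.33; composite reliability = 0.8825.
Mean component reliability = 0.7633.
Difference = 0.8825 − 0.7633 = 0.119.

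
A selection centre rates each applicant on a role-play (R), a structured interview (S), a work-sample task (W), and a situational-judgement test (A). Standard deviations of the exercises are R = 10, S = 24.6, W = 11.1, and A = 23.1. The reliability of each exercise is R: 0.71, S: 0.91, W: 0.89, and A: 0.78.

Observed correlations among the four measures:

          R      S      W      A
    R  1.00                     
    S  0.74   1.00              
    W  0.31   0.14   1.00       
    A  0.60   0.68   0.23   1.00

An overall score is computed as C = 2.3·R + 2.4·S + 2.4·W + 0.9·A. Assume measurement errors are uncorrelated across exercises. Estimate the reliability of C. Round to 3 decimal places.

Var(C) = 2.3²·10² + 2.4²·24.6² + 2.4²·11.1² + 0.9²·23.1² + 2·[5.52·10·24.6·0.74 + 5.52·10·11.1·0.31 + 2.07·10·23.1·0.60 + 5.76·24.6·11.1·0.14 + 2.16·24.6·23.1·0.68 + 2.16·11.1·23.1·0.23] = 5156.64 + 5327.89 = 10484.5.
With uncorrelated errors the cross-covariances are all true-score covariance, so they carry over unchanged; only the diagonal terms shrink to ρᵢσᵢ².
True-score variance = [2.3²·10²·0.71 + 2.4²·24.6²·0.91 + 2.4²·11.1²·0.89 + 0.9²·23.1²·0.78] + 5327.89 = 4516.36 + 5327.89 = 9844.25.
Reliability = 9844.25 / 10484.5 = 0.939.

0.939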